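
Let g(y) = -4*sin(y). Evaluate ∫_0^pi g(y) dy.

An antiderivative is F(y) = 4*cos(y).
Then F(pi) - F(0) = (-4) - (4) = -8.

-8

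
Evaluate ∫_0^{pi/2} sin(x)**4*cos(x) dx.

Let u = sin(x), so du = cos(x) dx. When x = 0, u = 0; when x = pi/2, u = 1.
The integral becomes ∫ u**4 du from 0 to 1, with antiderivative u**5/5.
Back in x: F(x) = sin(x)**5/5.
Then F(pi/2) - F(0) = (1/5) - (0) = 1/5.

1/5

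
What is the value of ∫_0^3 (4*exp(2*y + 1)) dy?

-2*exp(1)*(1 - exp(6))

Let u = 2*y + 1, so du = 2 dy. When y = 0, u = 1; when y = 3, u = 7.
The integral becomes 2·∫ exp(u) du from 1 to 7, with antiderivative 2*exp(u).
Back in y: F(y) = 2*exp(2*y + 1).
Then F(3) - F(0) = (2*exp(7)) - (2*exp(1)) = -2*exp(1)*(1 - exp(6)).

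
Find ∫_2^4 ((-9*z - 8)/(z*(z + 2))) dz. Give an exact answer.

Factor the denominator: z**2 + 2*z = (z + 2)z.
Partial fractions: (-9*z - 8)/(z*(z + 2)) = -5/(z + 2) - 4/z.
An antiderivative is F(z) = -4*log(z) - 5*log(z + 2).
Then F(4) - F(2) = (-13*log(2) - 5*log(3)) - (-14*log(2)) = -5*log(3) + log(2).

-5*log(3) + log(2)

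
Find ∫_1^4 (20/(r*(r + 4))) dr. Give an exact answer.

-5*log(2) + 5*log(5)

Factor the denominator: r**2 + 4*r = (r + 4)r.
Partial fractions: 20/(r*(r + 4)) = -5/(r + 4) + 5/r.
An antiderivative is F(r) = 5*log(r) - 5*log(r + 4).
Then F(4) - F(1) = (-log(32)) - (-5*log(5)) = -5*log(2) + 5*log(5).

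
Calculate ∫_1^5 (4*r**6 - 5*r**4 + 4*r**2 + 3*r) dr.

876112/21

By the power rule, an antiderivative is F(r) = 4*r**7/7 - r**5 + 4*r**3/3 + 3*r**2/2.
Then F(5) - F(1) = (1752325/42) - (101/42) = 876112/21.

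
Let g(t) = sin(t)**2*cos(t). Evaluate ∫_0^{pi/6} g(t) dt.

Let u = sin(t), so du = cos(t) dt. When t = 0, u = 0; when t = pi/6, u = 1/2.
The integral becomes ∫ u**2 du from 0 to 1/2, with antiderivative u**3/3.
Back in t: F(t) = sin(t)**3/3.
Then F(pi/6) - F(0) = (1/24) - (0) = 1/24.

1/24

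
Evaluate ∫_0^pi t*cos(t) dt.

Integrate by parts once (u = t, dv = cos(t) dt).
An antiderivative is F(t) = t*sin(t) + cos(t).
Then F(pi) - F(0) = (-1) - (1) = -2.

-2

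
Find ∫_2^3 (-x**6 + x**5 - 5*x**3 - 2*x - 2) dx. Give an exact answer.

By the power rule, an antiderivative is F(x) = -x**7/7 + x**6/6 - 5*x**4/4 - x**2 - 2*x.
Then F(3) - F(2) = (-8601/28) - (-748/21) = -22811/84.

-22811/84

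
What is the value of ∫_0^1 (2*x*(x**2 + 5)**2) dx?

91/3

Let u = x**2 + 5, so du = 2*x dx. When x = 0, u = 5; when x = 1, u = 6.
The integral becomes ∫ u**2 du from 5 to 6, with antiderivative u**3/3.
Back in x: F(x) = (x**2 + 5)**3/3.
Then F(1) - F(0) = (72) - (125/3) = 91/3.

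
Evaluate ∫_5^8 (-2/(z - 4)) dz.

An antiderivative is F(z) = -2*log(z - 4).
Then F(8) - F(5) = (-log(16)) - (0) = -log(16).

-log(16)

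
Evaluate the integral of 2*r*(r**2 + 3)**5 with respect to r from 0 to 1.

3367/6

Let u = r**2 + 3, so du = 2*r dr. When r = 0, u = 3; when r = 1, u = 4.
The integral becomes ∫ u**5 du from 3 to 4, with antiderivative u**6/6.
Back in r: F(r) = (r**2 + 3)**6/6.
Then F(1) - F(0) = (2048/3) - (243/2) = 3367/6.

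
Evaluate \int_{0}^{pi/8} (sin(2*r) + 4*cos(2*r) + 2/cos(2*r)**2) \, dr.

3*sqrt(2)/4 + 3/2

An antiderivative is F(r) = 2*sin(2*r) - cos(2*r)/2 + tan(2*r).
Then F(pi/8) - F(0) = (1 + 3*sqrt(2)/4) - (-1/2) = 3*sqrt(2)/4 + 3/2.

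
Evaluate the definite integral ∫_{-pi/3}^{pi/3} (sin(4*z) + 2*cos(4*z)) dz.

-sqrt(3)/2

An antiderivative is F(z) = sin(4*z)/2 - cos(4*z)/4.
Then F(pi/3) - F(-pi/3) = (1/8 - sqrt(3)/4) - (1/8 + sqrt(3)/4) = -sqrt(3)/2.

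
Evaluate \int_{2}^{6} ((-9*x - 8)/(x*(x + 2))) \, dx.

Factor the denominator: x**2 + 2*x = (x + 2)x.
Partial fractions: (-9*x - 8)/(x*(x + 2)) = -5/(x + 2) - 4/x.
An antiderivative is F(x) = -4*log(x) - 5*log(x + 2).
Then F(6) - F(2) = (-19*log(2) - 4*log(3)) - (-14*log(2)) = -4*log(3) - 5*log(2).

-4*log(3) - 5*log(2)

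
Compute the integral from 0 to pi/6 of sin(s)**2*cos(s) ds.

Let u = sin(s), so du = cos(s) ds. When s = 0, u = 0; when s = pi/6, u = 1/2.
The integral becomes ∫ u**2 du from 0 to 1/2, with antiderivative u**3/3.
Back in s: F(s) = sin(s)**3/3.
Then F(pi/6) - F(0) = (1/24) - (0) = 1/24.

1/24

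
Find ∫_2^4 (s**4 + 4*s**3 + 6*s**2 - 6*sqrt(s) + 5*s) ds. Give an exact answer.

8*sqrt(2) + 2742/5

By the power rule, an antiderivative is F(s) = s**5/5 + s**4 - 4*s**(3/2) + 2*s**3 + 5*s**2/2.
Then F(4) - F(2) = (2984/5) - (242/5 - 8*sqrt(2)) = 8*sqrt(2) + 2742/5.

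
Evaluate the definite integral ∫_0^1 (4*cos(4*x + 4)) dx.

-sin(4) + sin(8)

Let u = 4*x + 4, so du = 4 dx. When x = 0, u = 4; when x = 1, u = 8.
The integral becomes ∫ cos(u) du from 4 to 8, with antiderivative sin(u).
Back in x: F(x) = sin(4*x + 4).
Then F(1) - F(0) = (sin(8)) - (sin(4)) = -sin(4) + sin(8).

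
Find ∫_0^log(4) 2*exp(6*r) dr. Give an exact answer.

Let u = exp(r), so du = exp(r) dr. When r = 0, u = 1; when r = log(4), u = 4.
The integral becomes 2·∫ u**5 du from 1 to 4, with antiderivative u**6/3.
Back in r: F(r) = exp(6*r)/3.
Then F(log(4)) - F(0) = (4096/3) - (1/3) = 1365.

1365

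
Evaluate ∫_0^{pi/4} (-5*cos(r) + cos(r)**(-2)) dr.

1 - 5*sqrt(2)/2

An antiderivative is F(r) = -5*sin(r) + tan(r).
Then F(pi/4) - F(0) = (1 - 5*sqrt(2)/2) - (0) = 1 - 5*sqrt(2)/2.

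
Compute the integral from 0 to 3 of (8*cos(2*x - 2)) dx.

4*sin(4) + 4*sin(2)

Let u = 2*x - 2, so du = 2 dx. When x = 0, u = -2; when x = 3, u = 4.
The integral becomes 4·∫ cos(u) du from -2 to 4, with antiderivative 4*sin(u).
Back in x: F(x) = 4*sin(2*x - 2).
Then F(3) - F(0) = (4*sin(4)) - (-4*sin(2)) = 4*sin(4) + 4*sin(2).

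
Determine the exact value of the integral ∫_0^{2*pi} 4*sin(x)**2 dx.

Use the identity sin^2(x) = (1 - cos(2*x))/2.
An antiderivative is F(x) = 2*x - sin(2*x).
Then F(2*pi) - F(0) = (4*pi) - (0) = 4*pi.

4*pi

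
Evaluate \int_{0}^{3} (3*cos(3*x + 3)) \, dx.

Let u = 3*x + 3, so du = 3 dx. When x = 0, u = 3; when x = 3, u = 12.
The integral becomes ∫ cos(u) du from 3 to 12, with antiderivative sin(u).
Back in x: F(x) = sin(3*x + 3).
Then F(3) - F(0) = (sin(12)) - (sin(3)) = sin(12) - sin(3).

sin(12) - sin(3)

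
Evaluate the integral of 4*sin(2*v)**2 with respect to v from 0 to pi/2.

Use the identity sin^2(2*v) = (1 - cos(4*v))/2.
An antiderivative is F(v) = 2*v - sin(4*v)/2.
Then F(pi/2) - F(0) = (pi) - (0) = pi.

pi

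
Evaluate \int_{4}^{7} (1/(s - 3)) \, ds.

log(4)

An antiderivative is F(s) = log(s - 3).
Then F(7) - F(4) = (log(4)) - (0) = log(4).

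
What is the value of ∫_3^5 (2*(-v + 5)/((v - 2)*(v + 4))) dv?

Factor the denominator: v**2 + 2*v - 8 = (v + 4)(v - 2).
Partial fractions: 2*(-v + 5)/((v - 2)*(v + 4)) = -3/(v + 4) + 1/(v - 2).
An antiderivative is F(v) = log(v - 2) - 3*log(v + 4).
Then F(5) - F(3) = (-5*log(3)) - (-3*log(7)) = -5*log(3) + 3*log(7).

-5*log(3) + 3*log(7)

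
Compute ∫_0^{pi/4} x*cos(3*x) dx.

Integrate by parts once (u = x, dv = cos(3*x) dx).
An antiderivative is F(x) = x*sin(3*x)/3 + cos(3*x)/9.
Then F(pi/4) - F(0) = (sqrt(2)*(-4 + 3*pi)/72) - (1/9) = -1/9 - sqrt(2)/18 + sqrt(2)*pi/24.

-1/9 - sqrt(2)/18 + sqrt(2)*pi/24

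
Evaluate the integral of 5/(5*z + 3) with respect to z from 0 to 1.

log(8/3)

Let u = 5*z + 3, so du = 5 dz. When z = 0, u = 3; when z = 1, u = 8.
The integral becomes ∫ 1/u du from 3 to 8, with antiderivative log(u).
Back in z: F(z) = log(5*z + 3).
Then F(1) - F(0) = (log(8)) - (log(3)) = log(8/3).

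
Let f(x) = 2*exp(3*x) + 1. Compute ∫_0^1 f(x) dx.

An antiderivative is F(x) = 2*exp(3*x)/3 + x.
Then F(1) - F(0) = (1 + 2*exp(3)/3) - (2/3) = 1/3 + 2*exp(3)/3.

1/3 + 2*exp(3)/3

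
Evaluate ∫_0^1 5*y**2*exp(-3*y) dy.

10/27 - 85*exp(-3)/27

Integrate by parts twice (u = y^2, dv = 5*exp(-3*y) dy).
An antiderivative is F(y) = (-45*y**2 - 30*y - 10)*exp(-3*y)/27.
Then F(1) - F(0) = (-85*exp(-3)/27) - (-10/27) = 10/27 - 85*exp(-3)/27.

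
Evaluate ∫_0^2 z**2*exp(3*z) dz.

Integrate by parts twice (u = z^2, dv = exp(3*z) dz).
An antiderivative is F(z) = (9*z**2 - 6*z + 2)*exp(3*z)/27.
Then F(2) - F(0) = (26*exp(6)/27) - (2/27) = -2/27 + 26*exp(6)/27.

-2/27 + 26*exp(6)/27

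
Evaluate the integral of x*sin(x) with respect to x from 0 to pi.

pi

Integrate by parts once (u = x, dv = sin(x) dx).
An antiderivative is F(x) = -x*cos(x) + sin(x).
Then F(pi) - F(0) = (pi) - (0) = pi.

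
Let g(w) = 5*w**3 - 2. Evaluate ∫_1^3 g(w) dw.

96

By the power rule, an antiderivative is F(w) = 5*w**4/4 - 2*w.
Then F(3) - F(1) = (381/4) - (-3/4) = 96.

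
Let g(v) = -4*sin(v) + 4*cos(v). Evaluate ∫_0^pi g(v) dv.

-8

An antiderivative is F(v) = 4*sin(v) + 4*cos(v).
Then F(pi) - F(0) = (-4) - (4) = -8.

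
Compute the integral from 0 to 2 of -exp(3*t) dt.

1/3 - exp(6)/3

An antiderivative is F(t) = -exp(3*t)/3.
Then F(2) - F(0) = (-exp(6)/3) - (-1/3) = 1/3 - exp(6)/3.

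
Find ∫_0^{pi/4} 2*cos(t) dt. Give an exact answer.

An antiderivative is F(t) = 2*sin(t).
Then F(pi/4) - F(0) = (sqrt(2)) - (0) = sqrt(2).

sqrt(2)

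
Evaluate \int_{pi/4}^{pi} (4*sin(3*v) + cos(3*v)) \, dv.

An antiderivative is F(v) = sin(3*v)/3 - 4*cos(3*v)/3.
Then F(pi) - F(pi/4) = (4/3) - (5*sqrt(2)/6) = 4/3 - 5*sqrt(2)/6.

4/3 - 5*sqrt(2)/6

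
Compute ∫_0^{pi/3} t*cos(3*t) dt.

-2/9

Integrate by parts once (u = t, dv = cos(3*t) dt).
An antiderivative is F(t) = t*sin(3*t)/3 + cos(3*t)/9.
Then F(pi/3) - F(0) = (-1/9) - (1/9) = -2/9.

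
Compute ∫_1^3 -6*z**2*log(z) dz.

Integrate by parts once (u = ln z, dv = -6*z**2 dz).
An antiderivative is F(z) = -2*z**3*(3*log(z) - 1)/3.
Then F(3) - F(1) = (18 - 54*log(3)) - (2/3) = 52/3 - 54*log(3).

52/3 - 54*log(3)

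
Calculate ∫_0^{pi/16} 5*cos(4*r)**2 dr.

Use the identity cos^2(4*r) = (1 + cos(8*r))/2.
An antiderivative is F(r) = 5*r/2 + 5*sin(8*r)/16.
Then F(pi/16) - F(0) = (5/16 + 5*pi/32) - (0) = 5/16 + 5*pi/32.

5/16 + 5*pi/32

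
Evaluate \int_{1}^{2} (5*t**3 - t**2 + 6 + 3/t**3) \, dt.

565/24

By the power rule, an antiderivative is F(t) = 5*t**4/4 - t**3/3 + 6*t - 3/(2*t**2).
Then F(2) - F(1) = (695/24) - (65/12) = 565/24.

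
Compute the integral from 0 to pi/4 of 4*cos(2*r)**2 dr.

Use the identity cos^2(2*r) = (1 + cos(4*r))/2.
An antiderivative is F(r) = 2*r + sin(4*r)/2.
Then F(pi/4) - F(0) = (pi/2) - (0) = pi/2.

pi/2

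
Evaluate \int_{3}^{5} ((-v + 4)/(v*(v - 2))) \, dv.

Factor the denominator: v**2 - 2*v = v(v - 2).
Partial fractions: (-v + 4)/(v*(v - 2)) = -2/v + 1/(v - 2).
An antiderivative is F(v) = -2*log(v) + log(v - 2).
Then F(5) - F(3) = (log(3/25)) - (-log(9)) = log(27/25).

log(27/25)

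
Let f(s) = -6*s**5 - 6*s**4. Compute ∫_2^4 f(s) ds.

By the power rule, an antiderivative is F(s) = -s**6 - 6*s**5/5.
Then F(4) - F(2) = (-26624/5) - (-512/5) = -26112/5.

-26112/5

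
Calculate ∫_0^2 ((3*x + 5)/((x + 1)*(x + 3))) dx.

log(25/3)

Factor the denominator: x**2 + 4*x + 3 = (x + 3)(x + 1).
Partial fractions: (3*x + 5)/((x + 1)*(x + 3)) = 2/(x + 3) + 1/(x + 1).
An antiderivative is F(x) = log(x + 1) + 2*log(x + 3).
Then F(2) - F(0) = (log(75)) - (log(9)) = log(25/3).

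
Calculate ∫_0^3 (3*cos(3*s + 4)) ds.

sin(13) - sin(4)

Let u = 3*s + 4, so du = 3 ds. When s = 0, u = 4; when s = 3, u = 13.
The integral becomes ∫ cos(u) du from 4 to 13, with antiderivative sin(u).
Back in s: F(s) = sin(3*s + 4).
Then F(3) - F(0) = (sin(13)) - (sin(4)) = sin(13) - sin(4).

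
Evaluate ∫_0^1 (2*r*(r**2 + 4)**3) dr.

Let u = r**2 + 4, so du = 2*r dr. When r = 0, u = 4; when r = 1, u = 5.
The integral becomes ∫ u**3 du from 4 to 5, with antiderivative u**4/4.
Back in r: F(r) = (r**2 + 4)**4/4.
Then F(1) - F(0) = (625/4) - (64) = 369/4.

369/4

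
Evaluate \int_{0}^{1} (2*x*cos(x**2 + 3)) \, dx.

sin(4) - sin(3)

Let u = x**2 + 3, so du = 2*x dx. When x = 0, u = 3; when x = 1, u = 4.
The integral becomes ∫ cos(u) du from 3 to 4, with antiderivative sin(u).
Back in x: F(x) = sin(x**2 + 3).
Then F(1) - F(0) = (sin(4)) - (sin(3)) = sin(4) - sin(3).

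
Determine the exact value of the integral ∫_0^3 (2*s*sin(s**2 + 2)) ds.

Let u = s**2 + 2, so du = 2*s ds. When s = 0, u = 2; when s = 3, u = 11.
The integral becomes ∫ sin(u) du from 2 to 11, with antiderivative -cos(u).
Back in s: F(s) = -cos(s**2 + 2).
Then F(3) - F(0) = (-cos(11)) - (-cos(2)) = cos(2) - cos(11).

cos(2) - cos(11)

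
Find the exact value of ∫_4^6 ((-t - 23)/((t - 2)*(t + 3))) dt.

-4*log(7) - 5*log(2) + 8*log(3)

Factor the denominator: t**2 + t - 6 = (t + 3)(t - 2).
Partial fractions: (-t - 23)/((t - 2)*(t + 3)) = 4/(t + 3) - 5/(t - 2).
An antiderivative is F(t) = -5*log(t - 2) + 4*log(t + 3).
Then F(6) - F(4) = (-10*log(2) + 8*log(3)) - (-5*log(2) + 4*log(7)) = -4*log(7) - 5*log(2) + 8*log(3).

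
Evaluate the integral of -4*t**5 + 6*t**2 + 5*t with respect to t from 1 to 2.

-41/2

By the power rule, an antiderivative is F(t) = -2*t**6/3 + 2*t**3 + 5*t**2/2.
Then F(2) - F(1) = (-50/3) - (23/6) = -41/2.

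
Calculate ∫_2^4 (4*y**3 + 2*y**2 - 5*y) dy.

742/3

By the power rule, an antiderivative is F(y) = y**4 + 2*y**3/3 - 5*y**2/2.
Then F(4) - F(2) = (776/3) - (34/3) = 742/3.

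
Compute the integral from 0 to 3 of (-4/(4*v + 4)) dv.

An antiderivative is F(v) = -log(4*v + 4).
Then F(3) - F(0) = (-log(16)) - (-log(4)) = -log(4).

-log(4)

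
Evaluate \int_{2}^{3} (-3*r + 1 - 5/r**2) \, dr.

By the power rule, an antiderivative is F(r) = -3*r**2/2 + r + 5/r.
Then F(3) - F(2) = (-53/6) - (-3/2) = -22/3.

-22/3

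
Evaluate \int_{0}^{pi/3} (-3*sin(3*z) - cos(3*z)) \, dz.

An antiderivative is F(z) = -sin(3*z)/3 + cos(3*z).
Then F(pi/3) - F(0) = (-1) - (1) = -2.

-2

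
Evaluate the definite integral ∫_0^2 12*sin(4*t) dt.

3 - 3*cos(8)

Let u = 4*t, so du = 4 dt. When t = 0, u = 0; when t = 2, u = 8.
The integral becomes 3·∫ sin(u) du from 0 to 8, with antiderivative -3*cos(u).
Back in t: F(t) = -3*cos(4*t).
Then F(2) - F(0) = (-3*cos(8)) - (-3) = 3 - 3*cos(8).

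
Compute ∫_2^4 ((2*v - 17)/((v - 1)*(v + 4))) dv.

Factor the denominator: v**2 + 3*v - 4 = (v + 4)(v - 1).
Partial fractions: (2*v - 17)/((v - 1)*(v + 4)) = 5/(v + 4) - 3/(v - 1).
An antiderivative is F(v) = -3*log(v - 1) + 5*log(v + 4).
Then F(4) - F(2) = (-3*log(3) + 15*log(2)) - (5*log(2) + 5*log(3)) = -8*log(3) + 10*log(2).

-8*log(3) + 10*log(2)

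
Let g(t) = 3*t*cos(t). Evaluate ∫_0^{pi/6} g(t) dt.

-3 + pi/4 + 3*sqrt(3)/2

Integrate by parts once (u = t, dv = 3*cos(t) dt).
An antiderivative is F(t) = 3*t*sin(t) + 3*cos(t).
Then F(pi/6) - F(0) = (pi/4 + 3*sqrt(3)/2) - (3) = -3 + pi/4 + 3*sqrt(3)/2.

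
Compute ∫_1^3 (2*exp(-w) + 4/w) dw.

An antiderivative is F(w) = 4*log(w) - 2*exp(-w).
Then F(3) - F(1) = (-2*exp(-3) + 4*log(3)) - (-2*exp(-1)) = -2*exp(-3) + 2*exp(-1) + 4*log(3).

-2*exp(-3) + 2*exp(-1) + 4*log(3)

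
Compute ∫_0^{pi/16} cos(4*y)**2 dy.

Use the identity cos^2(4*y) = (1 + cos(8*y))/2.
An antiderivative is F(y) = y/2 + sin(8*y)/16.
Then F(pi/16) - F(0) = (1/16 + pi/32) - (0) = 1/16 + pi/32.

1/16 + pi/32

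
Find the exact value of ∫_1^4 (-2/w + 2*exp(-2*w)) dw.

An antiderivative is F(w) = -2*log(w) - exp(-2*w).
Then F(4) - F(1) = (-4*log(2) - exp(-8)) - (-exp(-2)) = -4*log(2) - exp(-8) + exp(-2).

-4*log(2) - exp(-8) + exp(-2)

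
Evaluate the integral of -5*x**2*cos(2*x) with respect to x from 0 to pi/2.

5*pi/4

Integrate by parts twice (u = x^2, dv = -5*cos(2*x) dx).
An antiderivative is F(x) = -5*x**2*sin(2*x)/2 - 5*x*cos(2*x)/2 + 5*sin(2*x)/4.
Then F(pi/2) - F(0) = (5*pi/4) - (0) = 5*pi/4.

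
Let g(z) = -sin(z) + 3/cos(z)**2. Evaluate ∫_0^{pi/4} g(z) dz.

An antiderivative is F(z) = cos(z) + 3*tan(z).
Then F(pi/4) - F(0) = (sqrt(2)/2 + 3) - (1) = sqrt(2)/2 + 2.

sqrt(2)/2 + 2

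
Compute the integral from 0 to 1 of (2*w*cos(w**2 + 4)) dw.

Let u = w**2 + 4, so du = 2*w dw. When w = 0, u = 4; when w = 1, u = 5.
The integral becomes ∫ cos(u) du from 4 to 5, with antiderivative sin(u).
Back in w: F(w) = sin(w**2 + 4).
Then F(1) - F(0) = (sin(5)) - (sin(4)) = sin(5) - sin(4).

sin(5) - sin(4)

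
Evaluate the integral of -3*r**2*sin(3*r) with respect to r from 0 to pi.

Integrate by parts twice (u = r^2, dv = -3*sin(3*r) dr).
An antiderivative is F(r) = r**2*cos(3*r) - 2*r*sin(3*r)/3 - 2*cos(3*r)/9.
Then F(pi) - F(0) = (2/9 - pi**2) - (-2/9) = 4/9 - pi**2.

4/9 - pi**2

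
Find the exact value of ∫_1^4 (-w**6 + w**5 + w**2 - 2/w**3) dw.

-183441/112

By the power rule, an antiderivative is F(w) = -w**7/7 + w**6/6 + w**3/3 + w**(-2).
Then F(4) - F(1) = (-183289/112) - (19/14) = -183441/112.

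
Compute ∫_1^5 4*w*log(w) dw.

-24 + 50*log(5)

Integrate by parts once (u = ln w, dv = 4*w dw).
An antiderivative is F(w) = w**2*(2*log(w) - 1).
Then F(5) - F(1) = (-25 + 50*log(5)) - (-1) = -24 + 50*log(5).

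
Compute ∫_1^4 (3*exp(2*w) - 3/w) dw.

An antiderivative is F(w) = 3*exp(2*w)/2 - 3*log(w).
Then F(4) - F(1) = (-log(64) + 3*exp(8)/2) - (3*exp(2)/2) = -3*exp(2)/2 - log(64) + 3*exp(8)/2.

-3*exp(2)/2 - log(64) + 3*exp(8)/2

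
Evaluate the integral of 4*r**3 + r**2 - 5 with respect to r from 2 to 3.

By the power rule, an antiderivative is F(r) = r**4 + r**3/3 - 5*r.
Then F(3) - F(2) = (75) - (26/3) = 199/3.

199/3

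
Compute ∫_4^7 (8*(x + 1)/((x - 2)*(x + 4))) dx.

-16*log(2) + 4*log(5) + 4*log(11)

Factor the denominator: x**2 + 2*x - 8 = (x + 4)(x - 2).
Partial fractions: 8*(x + 1)/((x - 2)*(x + 4)) = 4/(x + 4) + 4/(x - 2).
An antiderivative is F(x) = 4*log(x - 2) + 4*log(x + 4).
Then F(7) - F(4) = (4*log(5) + 4*log(11)) - (16*log(2)) = -16*log(2) + 4*log(5) + 4*log(11).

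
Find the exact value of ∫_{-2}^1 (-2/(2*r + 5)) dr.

An antiderivative is F(r) = -log(2*r + 5).
Then F(1) - F(-2) = (-log(7)) - (0) = -log(7).

-log(7)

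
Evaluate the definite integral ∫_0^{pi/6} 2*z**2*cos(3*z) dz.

Integrate by parts twice (u = z^2, dv = 2*cos(3*z) dz).
An antiderivative is F(z) = 2*z**2*sin(3*z)/3 + 4*z*cos(3*z)/9 - 4*sin(3*z)/27.
Then F(pi/6) - F(0) = (-4/27 + pi**2/54) - (0) = -4/27 + pi**2/54.

-4/27 + pi**2/54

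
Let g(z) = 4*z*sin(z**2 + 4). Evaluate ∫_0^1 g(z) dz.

2*cos(4) - 2*cos(5)

Let u = z**2 + 4, so du = 2*z dz. When z = 0, u = 4; when z = 1, u = 5.
The integral becomes 2·∫ sin(u) du from 4 to 5, with antiderivative -2*cos(u).
Back in z: F(z) = -2*cos(z**2 + 4).
Then F(1) - F(0) = (-2*cos(5)) - (-2*cos(4)) = 2*cos(4) - 2*cos(5).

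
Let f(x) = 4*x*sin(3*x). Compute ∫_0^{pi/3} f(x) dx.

Integrate by parts once (u = x, dv = 4*sin(3*x) dx).
An antiderivative is F(x) = -4*x*cos(3*x)/3 + 4*sin(3*x)/9.
Then F(pi/3) - F(0) = (4*pi/9) - (0) = 4*pi/9.

4*pi/9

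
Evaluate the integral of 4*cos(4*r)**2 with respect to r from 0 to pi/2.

Use the identity cos^2(4*r) = (1 + cos(8*r))/2.
An antiderivative is F(r) = 2*r + sin(8*r)/4.
Then F(pi/2) - F(0) = (pi) - (0) = pi.

pi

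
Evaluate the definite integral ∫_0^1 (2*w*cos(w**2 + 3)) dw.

sin(4) - sin(3)

Let u = w**2 + 3, so du = 2*w dw. When w = 0, u = 3; when w = 1, u = 4.
The integral becomes ∫ cos(u) du from 3 to 4, with antiderivative sin(u).
Back in w: F(w) = sin(w**2 + 3).
Then F(1) - F(0) = (sin(4)) - (sin(3)) = sin(4) - sin(3).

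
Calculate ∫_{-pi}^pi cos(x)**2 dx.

pi

Use the identity cos^2(x) = (1 + cos(2*x))/2.
An antiderivative is F(x) = x/2 + sin(2*x)/4.
Then F(pi) - F(-pi) = (pi/2) - (-pi/2) = pi.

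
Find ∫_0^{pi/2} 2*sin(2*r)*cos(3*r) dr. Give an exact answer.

-4/5

Use the identity sin(2*r)cos(3*r) = [sin(5*r) + sin(-r)]/2.
An antiderivative is F(r) = cos(r) - cos(5*r)/5.
Then F(pi/2) - F(0) = (0) - (4/5) = -4/5.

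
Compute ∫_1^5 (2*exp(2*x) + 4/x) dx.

An antiderivative is F(x) = exp(2*x) + 4*log(x).
Then F(5) - F(1) = (4*log(5) + exp(10)) - (exp(2)) = -exp(2) + 4*log(5) + exp(10).

-exp(2) + 4*log(5) + exp(10)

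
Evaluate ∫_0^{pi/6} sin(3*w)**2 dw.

Use the identity sin^2(3*w) = (1 - cos(6*w))/2.
An antiderivative is F(w) = w/2 - sin(6*w)/12.
Then F(pi/6) - F(0) = (pi/12) - (0) = pi/12.

pi/12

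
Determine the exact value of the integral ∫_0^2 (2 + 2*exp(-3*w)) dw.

An antiderivative is F(w) = 2*w - 2*exp(-3*w)/3.
Then F(2) - F(0) = (4 - 2*exp(-6)/3) - (-2/3) = 14/3 - 2*exp(-6)/3.

14/3 - 2*exp(-6)/3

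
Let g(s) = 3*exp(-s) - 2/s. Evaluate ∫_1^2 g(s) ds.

-2*log(2) - 3*exp(-2) + 3*exp(-1)

An antiderivative is F(s) = -2*log(s) - 3*exp(-s).
Then F(2) - F(1) = (-2*log(2) - 3*exp(-2)) - (-3*exp(-1)) = -2*log(2) - 3*exp(-2) + 3*exp(-1).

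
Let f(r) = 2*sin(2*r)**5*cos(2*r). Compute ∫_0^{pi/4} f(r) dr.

Let u = sin(2*r), so du = 2*cos(2*r) dr. When r = 0, u = 0; when r = pi/4, u = 1.
The integral becomes ∫ u**5 du from 0 to 1, with antiderivative u**6/6.
Back in r: F(r) = sin(2*r)**6/6.
Then F(pi/4) - F(0) = (1/6) - (0) = 1/6.

1/6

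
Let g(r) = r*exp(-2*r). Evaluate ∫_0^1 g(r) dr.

(-3 + exp(2))*exp(-2)/4

Integrate by parts once (u = r, dv = exp(-2*r) dr).
An antiderivative is F(r) = (-2*r - 1)*exp(-2*r)/4.
Then F(1) - F(0) = (-3*exp(-2)/4) - (-1/4) = (-3 + exp(2))*exp(-2)/4.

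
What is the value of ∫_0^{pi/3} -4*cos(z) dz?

-2*sqrt(3)

An antiderivative is F(z) = -4*sin(z).
Then F(pi/3) - F(0) = (-2*sqrt(3)) - (0) = -2*sqrt(3).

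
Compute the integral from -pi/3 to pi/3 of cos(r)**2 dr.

Use the identity cos^2(r) = (1 + cos(2*r))/2.
An antiderivative is F(r) = r/2 + sin(2*r)/4.
Then F(pi/3) - F(-pi/3) = (sqrt(3)/8 + pi/6) - (-pi/6 - sqrt(3)/8) = sqrt(3)/4 + pi/3.

sqrt(3)/4 + pi/3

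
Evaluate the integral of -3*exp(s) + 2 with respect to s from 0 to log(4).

-9 + log(16)

An antiderivative is F(s) = 2*s - 3*exp(s).
Then F(log(4)) - F(0) = (-12 + 4*log(2)) - (-3) = -9 + log(16).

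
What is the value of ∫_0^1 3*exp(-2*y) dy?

An antiderivative is F(y) = -3*exp(-2*y)/2.
Then F(1) - F(0) = (-3*exp(-2)/2) - (-3/2) = 3/2 - 3*exp(-2)/2.

3/2 - 3*exp(-2)/2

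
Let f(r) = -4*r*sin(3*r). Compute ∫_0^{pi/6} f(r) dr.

-4/9

Integrate by parts once (u = r, dv = -4*sin(3*r) dr).
An antiderivative is F(r) = 4*r*cos(3*r)/3 - 4*sin(3*r)/9.
Then F(pi/6) - F(0) = (-4/9) - (0) = -4/9.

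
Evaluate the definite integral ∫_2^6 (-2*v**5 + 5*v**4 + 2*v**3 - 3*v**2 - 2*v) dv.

-22160/3

By the power rule, an antiderivative is F(v) = -v**6/3 + v**5 + v**4/2 - v**3 - v**2.
Then F(6) - F(2) = (-7380) - (20/3) = -22160/3.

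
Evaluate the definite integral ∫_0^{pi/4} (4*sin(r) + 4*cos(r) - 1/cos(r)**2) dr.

An antiderivative is F(r) = 4*sin(r) - 4*cos(r) - tan(r).
Then F(pi/4) - F(0) = (-1) - (-4) = 3.

3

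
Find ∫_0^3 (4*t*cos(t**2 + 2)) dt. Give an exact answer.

Let u = t**2 + 2, so du = 2*t dt. When t = 0, u = 2; when t = 3, u = 11.
The integral becomes 2·∫ cos(u) du from 2 to 11, with antiderivative 2*sin(u).
Back in t: F(t) = 2*sin(t**2 + 2).
Then F(3) - F(0) = (2*sin(11)) - (2*sin(2)) = 2*sin(11) - 2*sin(2).

2*sin(11) - 2*sin(2)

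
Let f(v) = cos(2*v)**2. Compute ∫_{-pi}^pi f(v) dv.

pi

Use the identity cos^2(2*v) = (1 + cos(4*v))/2.
An antiderivative is F(v) = v/2 + sin(4*v)/8.
Then F(pi) - F(-pi) = (pi/2) - (-pi/2) = pi.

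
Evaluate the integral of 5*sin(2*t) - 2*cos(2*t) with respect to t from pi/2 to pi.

An antiderivative is F(t) = -sin(2*t) - 5*cos(2*t)/2.
Then F(pi) - F(pi/2) = (-5/2) - (5/2) = -5.

-5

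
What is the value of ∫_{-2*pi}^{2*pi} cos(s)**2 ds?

2*pi

Use the identity cos^2(s) = (1 + cos(2*s))/2.
An antiderivative is F(s) = s/2 + sin(2*s)/4.
Then F(2*pi) - F(-2*pi) = (pi) - (-pi) = 2*pi.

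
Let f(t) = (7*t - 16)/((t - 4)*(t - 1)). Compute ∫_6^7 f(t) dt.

Factor the denominator: t**2 - 5*t + 4 = (t - 1)(t - 4).
Partial fractions: (7*t - 16)/((t - 4)*(t - 1)) = 3/(t - 1) + 4/(t - 4).
An antiderivative is F(t) = 4*log(t - 4) + 3*log(t - 1).
Then F(7) - F(6) = (3*log(2) + 7*log(3)) - (4*log(2) + 3*log(5)) = -3*log(5) - log(2) + 7*log(3).

-3*log(5) - log(2) + 7*log(3)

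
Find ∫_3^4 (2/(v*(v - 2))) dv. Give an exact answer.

log(3/2)

Factor the denominator: v**2 - 2*v = v(v - 2).
Partial fractions: 2/(v*(v - 2)) = -1/v + 1/(v - 2).
An antiderivative is F(v) = -log(v) + log(v - 2).
Then F(4) - F(3) = (-log(2)) - (-log(3)) = log(3/2).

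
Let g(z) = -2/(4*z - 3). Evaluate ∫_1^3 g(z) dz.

An antiderivative is F(z) = -log(4*z - 3)/2.
Then F(3) - F(1) = (-log(3)) - (0) = -log(3).

-log(3)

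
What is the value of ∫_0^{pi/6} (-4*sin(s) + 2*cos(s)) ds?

An antiderivative is F(s) = 2*sin(s) + 4*cos(s).
Then F(pi/6) - F(0) = (1 + 2*sqrt(3)) - (4) = -3 + 2*sqrt(3).

-3 + 2*sqrt(3)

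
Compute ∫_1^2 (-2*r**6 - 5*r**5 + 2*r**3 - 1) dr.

-576/7

By the power rule, an antiderivative is F(r) = -2*r**7/7 - 5*r**6/6 + r**4/2 - r.
Then F(2) - F(1) = (-1762/21) - (-34/21) = -576/7.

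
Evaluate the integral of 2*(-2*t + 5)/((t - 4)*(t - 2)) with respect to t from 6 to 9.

-3*log(5) - log(7) + 5*log(2)

Factor the denominator: t**2 - 6*t + 8 = (t - 2)(t - 4).
Partial fractions: 2*(-2*t + 5)/((t - 4)*(t - 2)) = -1/(t - 2) - 3/(t - 4).
An antiderivative is F(t) = -3*log(t - 4) - log(t - 2).
Then F(9) - F(6) = (-3*log(5) - log(7)) - (-log(32)) = -3*log(5) - log(7) + 5*log(2).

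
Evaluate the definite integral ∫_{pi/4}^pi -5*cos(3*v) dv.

An antiderivative is F(v) = -5*sin(3*v)/3.
Then F(pi) - F(pi/4) = (0) - (-5*sqrt(2)/6) = 5*sqrt(2)/6.

5*sqrt(2)/6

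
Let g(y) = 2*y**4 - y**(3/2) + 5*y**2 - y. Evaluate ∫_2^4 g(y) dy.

By the power rule, an antiderivative is F(y) = -2*y**(5/2)/5 + 2*y**5/5 + 5*y**3/3 - y**2/2.
Then F(4) - F(2) = (7432/15) - (362/15 - 8*sqrt(2)/5) = 8*sqrt(2)/5 + 1414/3.

8*sqrt(2)/5 + 1414/3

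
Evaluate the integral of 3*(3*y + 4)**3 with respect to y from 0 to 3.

28305/4

Let u = 3*y + 4, so du = 3 dy. When y = 0, u = 4; when y = 3, u = 13.
The integral becomes ∫ u**3 du from 4 to 13, with antiderivative u**4/4.
Back in y: F(y) = (3*y + 4)**4/4.
Then F(3) - F(0) = (28561/4) - (64) = 28305/4.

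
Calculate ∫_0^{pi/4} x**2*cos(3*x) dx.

Integrate by parts twice (u = x^2, dv = cos(3*x) dx).
An antiderivative is F(x) = x**2*sin(3*x)/3 + 2*x*cos(3*x)/9 - 2*sin(3*x)/27.
Then F(pi/4) - F(0) = (sqrt(2)*(-24*pi - 32 + 9*pi**2)/864) - (0) = sqrt(2)*(-24*pi - 32 + 9*pi**2)/864.

sqrt(2)*(-24*pi - 32 + 9*pi**2)/864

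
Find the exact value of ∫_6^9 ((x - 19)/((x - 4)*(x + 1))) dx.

-4*log(7) + log(5) + 7*log(2)

Factor the denominator: x**2 - 3*x - 4 = (x + 1)(x - 4).
Partial fractions: (x - 19)/((x - 4)*(x + 1)) = 4/(x + 1) - 3/(x - 4).
An antiderivative is F(x) = -3*log(x - 4) + 4*log(x + 1).
Then F(9) - F(6) = (log(80)) - (-3*log(2) + 4*log(7)) = -4*log(7) + log(5) + 7*log(2).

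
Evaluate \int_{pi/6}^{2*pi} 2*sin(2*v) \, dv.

-1/2

An antiderivative is F(v) = -cos(2*v).
Then F(2*pi) - F(pi/6) = (-1) - (-1/2) = -1/2.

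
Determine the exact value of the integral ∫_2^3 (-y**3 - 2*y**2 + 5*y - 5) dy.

By the power rule, an antiderivative is F(y) = -y**4/4 - 2*y**3/3 + 5*y**2/2 - 5*y.
Then F(3) - F(2) = (-123/4) - (-28/3) = -257/12.

-257/12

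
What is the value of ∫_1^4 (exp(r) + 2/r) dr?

-exp(1) + log(16) + exp(4)

An antiderivative is F(r) = exp(r) + 2*log(r).
Then F(4) - F(1) = (log(16) + exp(4)) - (exp(1)) = -exp(1) + log(16) + exp(4).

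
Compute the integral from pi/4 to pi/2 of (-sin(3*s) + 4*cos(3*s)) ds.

-4/3 - sqrt(2)/2

An antiderivative is F(s) = 4*sin(3*s)/3 + cos(3*s)/3.
Then F(pi/2) - F(pi/4) = (-4/3) - (sqrt(2)/2) = -4/3 - sqrt(2)/2.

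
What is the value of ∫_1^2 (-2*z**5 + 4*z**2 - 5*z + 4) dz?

-91/6

By the power rule, an antiderivative is F(z) = -z**6/3 + 4*z**3/3 - 5*z**2/2 + 4*z.
Then F(2) - F(1) = (-38/3) - (5/2) = -91/6.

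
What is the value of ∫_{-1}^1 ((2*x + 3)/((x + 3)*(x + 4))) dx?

-5*log(3) - 3*log(2) + 5*log(5)

Factor the denominator: x**2 + 7*x + 12 = (x + 4)(x + 3).
Partial fractions: (2*x + 3)/((x + 3)*(x + 4)) = 5/(x + 4) - 3/(x + 3).
An antiderivative is F(x) = -3*log(x + 3) + 5*log(x + 4).
Then F(1) - F(-1) = (-6*log(2) + 5*log(5)) - (-3*log(2) + 5*log(3)) = -5*log(3) - 3*log(2) + 5*log(5).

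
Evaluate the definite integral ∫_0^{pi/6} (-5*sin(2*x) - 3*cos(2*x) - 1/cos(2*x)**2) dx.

-5*sqrt(3)/4 - 5/4

An antiderivative is F(x) = -3*sin(2*x)/2 + 5*cos(2*x)/2 - tan(2*x)/2.
Then F(pi/6) - F(0) = (5/4 - 5*sqrt(3)/4) - (5/2) = -5*sqrt(3)/4 - 5/4.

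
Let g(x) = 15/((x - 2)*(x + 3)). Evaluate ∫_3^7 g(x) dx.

Factor the denominator: x**2 + x - 6 = (x + 3)(x - 2).
Partial fractions: 15/((x - 2)*(x + 3)) = -3/(x + 3) + 3/(x - 2).
An antiderivative is F(x) = 3*log(x - 2) - 3*log(x + 3).
Then F(7) - F(3) = (-log(8)) - (-3*log(3) - 3*log(2)) = log(27).

log(27)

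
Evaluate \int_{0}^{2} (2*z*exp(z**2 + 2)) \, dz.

Let u = z**2 + 2, so du = 2*z dz. When z = 0, u = 2; when z = 2, u = 6.
The integral becomes ∫ exp(u) du from 2 to 6, with antiderivative exp(u).
Back in z: F(z) = exp(z**2 + 2).
Then F(2) - F(0) = (exp(6)) - (exp(2)) = -exp(2) + exp(6).

-exp(2) + exp(6)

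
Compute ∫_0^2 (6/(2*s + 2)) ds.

log(27)

Let u = 2*s + 2, so du = 2 ds. When s = 0, u = 2; when s = 2, u = 6.
The integral becomes 3·∫ 1/u du from 2 to 6, with antiderivative 3*log(u).
Back in s: F(s) = 3*log(2*s + 2).
Then F(2) - F(0) = (3*log(2) + 3*log(3)) - (log(8)) = log(27).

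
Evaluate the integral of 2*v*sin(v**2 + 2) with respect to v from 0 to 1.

Let u = v**2 + 2, so du = 2*v dv. When v = 0, u = 2; when v = 1, u = 3.
The integral becomes ∫ sin(u) du from 2 to 3, with antiderivative -cos(u).
Back in v: F(v) = -cos(v**2 + 2).
Then F(1) - F(0) = (-cos(3)) - (-cos(2)) = cos(2) - cos(3).

cos(2) - cos(3)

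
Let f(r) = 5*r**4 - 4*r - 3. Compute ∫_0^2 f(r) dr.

By the power rule, an antiderivative is F(r) = r**5 - 2*r**2 - 3*r.
Then F(2) - F(0) = (18) - (0) = 18.

18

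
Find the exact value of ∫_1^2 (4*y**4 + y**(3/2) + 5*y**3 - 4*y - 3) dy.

8*sqrt(2)/5 + 683/20

By the power rule, an antiderivative is F(y) = 2*y**(5/2)/5 + 4*y**5/5 + 5*y**4/4 - 2*y**2 - 3*y.
Then F(2) - F(1) = (8*sqrt(2)/5 + 158/5) - (-51/20) = 8*sqrt(2)/5 + 683/20.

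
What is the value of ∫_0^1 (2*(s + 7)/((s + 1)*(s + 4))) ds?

Factor the denominator: s**2 + 5*s + 4 = (s + 4)(s + 1).
Partial fractions: 2*(s + 7)/((s + 1)*(s + 4)) = -2/(s + 4) + 4/(s + 1).
An antiderivative is F(s) = 4*log(s + 1) - 2*log(s + 4).
Then F(1) - F(0) = (log(16/25)) - (-log(16)) = -2*log(5) + 8*log(2).

-2*log(5) + 8*log(2)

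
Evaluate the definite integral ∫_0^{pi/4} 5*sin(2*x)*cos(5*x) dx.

-25*sqrt(2)/42 - 10/21

Use the identity sin(2*x)cos(5*x) = [sin(7*x) + sin(-3*x)]/2.
An antiderivative is F(x) = 5*cos(3*x)/6 - 5*cos(7*x)/14.
Then F(pi/4) - F(0) = (-25*sqrt(2)/42) - (10/21) = -25*sqrt(2)/42 - 10/21.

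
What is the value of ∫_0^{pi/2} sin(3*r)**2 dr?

pi/4

Use the identity sin^2(3*r) = (1 - cos(6*r))/2.
An antiderivative is F(r) = r/2 - sin(6*r)/12.
Then F(pi/2) - F(0) = (pi/4) - (0) = pi/4.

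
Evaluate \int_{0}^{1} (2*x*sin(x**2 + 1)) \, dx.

-cos(2) + cos(1)

Let u = x**2 + 1, so du = 2*x dx. When x = 0, u = 1; when x = 1, u = 2.
The integral becomes ∫ sin(u) du from 1 to 2, with antiderivative -cos(u).
Back in x: F(x) = -cos(x**2 + 1).
Then F(1) - F(0) = (-cos(2)) - (-cos(1)) = -cos(2) + cos(1).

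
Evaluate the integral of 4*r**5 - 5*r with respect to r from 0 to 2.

98/3

By the power rule, an antiderivative is F(r) = 2*r**6/3 - 5*r**2/2.
Then F(2) - F(0) = (98/3) - (0) = 98/3.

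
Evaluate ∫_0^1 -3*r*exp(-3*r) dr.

Integrate by parts once (u = r, dv = -3*exp(-3*r) dr).
An antiderivative is F(r) = (3*r + 1)*exp(-3*r)/3.
Then F(1) - F(0) = (4*exp(-3)/3) - (1/3) = (4 - exp(3))*exp(-3)/3.

(4 - exp(3))*exp(-3)/3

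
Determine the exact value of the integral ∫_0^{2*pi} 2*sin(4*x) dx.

An antiderivative is F(x) = -cos(4*x)/2.
Then F(2*pi) - F(0) = (-1/2) - (-1/2) = 0.

0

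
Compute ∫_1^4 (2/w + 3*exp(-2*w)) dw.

-3*exp(-8)/2 + 3*exp(-2)/2 + 4*log(2)

An antiderivative is F(w) = 2*log(w) - 3*exp(-2*w)/2.
Then F(4) - F(1) = (-3*exp(-8)/2 + 4*log(2)) - (-3*exp(-2)/2) = -3*exp(-8)/2 + 3*exp(-2)/2 + 4*log(2).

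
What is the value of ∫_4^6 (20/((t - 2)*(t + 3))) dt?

Factor the denominator: t**2 + t - 6 = (t + 3)(t - 2).
Partial fractions: 20/((t - 2)*(t + 3)) = -4/(t + 3) + 4/(t - 2).
An antiderivative is F(t) = 4*log(t - 2) - 4*log(t + 3).
Then F(6) - F(4) = (-8*log(3) + 8*log(2)) - (-4*log(7) + 4*log(2)) = -8*log(3) + 4*log(2) + 4*log(7).

-8*log(3) + 4*log(2) + 4*log(7)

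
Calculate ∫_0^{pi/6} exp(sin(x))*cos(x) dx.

Let u = sin(x), so du = cos(x) dx. When x = 0, u = 0; when x = pi/6, u = 1/2.
The integral becomes ∫ exp(u) du from 0 to 1/2, with antiderivative exp(u).
Back in x: F(x) = exp(sin(x)).
Then F(pi/6) - F(0) = (exp(1/2)) - (1) = -1 + exp(1/2).

-1 + exp(1/2)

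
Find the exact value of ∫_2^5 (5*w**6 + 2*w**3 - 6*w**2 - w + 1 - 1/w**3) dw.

By the power rule, an antiderivative is F(w) = 5*w**7/7 + w**4/2 - 2*w**3 - w**2/2 + w + 1/(2*w**2).
Then F(5) - F(2) = (19550507/350) - (4679/56) = 78085053/1400.

78085053/1400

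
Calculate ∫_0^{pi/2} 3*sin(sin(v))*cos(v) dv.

Let u = sin(v), so du = cos(v) dv. When v = 0, u = 0; when v = pi/2, u = 1.
The integral becomes 3·∫ sin(u) du from 0 to 1, with antiderivative -3*cos(u).
Back in v: F(v) = -3*cos(sin(v)).
Then F(pi/2) - F(0) = (-3*cos(1)) - (-3) = 3 - 3*cos(1).

3 - 3*cos(1)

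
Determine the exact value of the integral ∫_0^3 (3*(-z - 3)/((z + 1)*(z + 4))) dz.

Factor the denominator: z**2 + 5*z + 4 = (z + 4)(z + 1).
Partial fractions: 3*(-z - 3)/((z + 1)*(z + 4)) = -1/(z + 4) - 2/(z + 1).
An antiderivative is F(z) = -2*log(z + 1) - log(z + 4).
Then F(3) - F(0) = (-4*log(2) - log(7)) - (-log(4)) = -log(28).

-log(28)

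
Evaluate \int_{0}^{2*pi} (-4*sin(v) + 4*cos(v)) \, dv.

An antiderivative is F(v) = 4*sin(v) + 4*cos(v).
Then F(2*pi) - F(0) = (4) - (4) = 0.

0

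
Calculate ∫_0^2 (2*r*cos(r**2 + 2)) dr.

-sin(2) + sin(6)

Let u = r**2 + 2, so du = 2*r dr. When r = 0, u = 2; when r = 2, u = 6.
The integral becomes ∫ cos(u) du from 2 to 6, with antiderivative sin(u).
Back in r: F(r) = sin(r**2 + 2).
Then F(2) - F(0) = (sin(6)) - (sin(2)) = -sin(2) + sin(6).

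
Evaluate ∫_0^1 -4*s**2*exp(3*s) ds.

Integrate by parts twice (u = s^2, dv = -4*exp(3*s) ds).
An antiderivative is F(s) = (-36*s**2 + 24*s - 8)*exp(3*s)/27.
Then F(1) - F(0) = (-20*exp(3)/27) - (-8/27) = 8/27 - 20*exp(3)/27.

8/27 - 20*exp(3)/27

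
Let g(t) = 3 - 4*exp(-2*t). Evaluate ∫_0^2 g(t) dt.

2*exp(-4) + 4

An antiderivative is F(t) = 3*t + 2*exp(-2*t).
Then F(2) - F(0) = (2*exp(-4) + 6) - (2) = 2*exp(-4) + 4.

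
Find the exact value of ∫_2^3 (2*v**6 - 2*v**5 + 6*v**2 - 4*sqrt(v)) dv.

By the power rule, an antiderivative is F(v) = 2*v**7/7 - v**6/3 - 8*v**(3/2)/3 + 2*v**3.
Then F(3) - F(2) = (3051/7 - 8*sqrt(3)) - (656/21 - 16*sqrt(2)/3) = -8*sqrt(3) + 16*sqrt(2)/3 + 8497/21.

-8*sqrt(3) + 16*sqrt(2)/3 + 8497/21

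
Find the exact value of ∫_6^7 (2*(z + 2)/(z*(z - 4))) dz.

Factor the denominator: z**2 - 4*z = z(z - 4).
Partial fractions: 2*(z + 2)/(z*(z - 4)) = -1/z + 3/(z - 4).
An antiderivative is F(z) = -log(z) + 3*log(z - 4).
Then F(7) - F(6) = (log(27/7)) - (log(4/3)) = log(81/28).

log(81/28)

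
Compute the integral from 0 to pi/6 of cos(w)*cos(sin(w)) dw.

Let u = sin(w), so du = cos(w) dw. When w = 0, u = 0; when w = pi/6, u = 1/2.
The integral becomes ∫ cos(u) du from 0 to 1/2, with antiderivative sin(u).
Back in w: F(w) = sin(sin(w)).
Then F(pi/6) - F(0) = (sin(1/2)) - (0) = sin(1/2).

sin(1/2)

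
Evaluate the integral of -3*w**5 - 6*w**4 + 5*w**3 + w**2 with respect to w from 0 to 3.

-10917/20

By the power rule, an antiderivative is F(w) = -w**6/2 - 6*w**5/5 + 5*w**4/4 + w**3/3.
Then F(3) - F(0) = (-10917/20) - (0) = -10917/20.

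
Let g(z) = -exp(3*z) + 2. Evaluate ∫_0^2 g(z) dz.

13/3 - exp(6)/3

An antiderivative is F(z) = -exp(3*z)/3 + 2*z.
Then F(2) - F(0) = (4 - exp(6)/3) - (-1/3) = 13/3 - exp(6)/3.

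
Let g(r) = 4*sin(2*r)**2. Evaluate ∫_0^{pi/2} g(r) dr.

Use the identity sin^2(2*r) = (1 - cos(4*r))/2.
An antiderivative is F(r) = 2*r - sin(4*r)/2.
Then F(pi/2) - F(0) = (pi) - (0) = pi.

pi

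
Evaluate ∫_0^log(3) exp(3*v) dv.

26/3

Let u = exp(v), so du = exp(v) dv. When v = 0, u = 1; when v = log(3), u = 3.
The integral becomes ∫ u**2 du from 1 to 3, with antiderivative u**3/3.
Back in v: F(v) = exp(3*v)/3.
Then F(log(3)) - F(0) = (9) - (1/3) = 26/3.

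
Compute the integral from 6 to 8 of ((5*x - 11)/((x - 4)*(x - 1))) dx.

Factor the denominator: x**2 - 5*x + 4 = (x - 1)(x - 4).
Partial fractions: (5*x - 11)/((x - 4)*(x - 1)) = 2/(x - 1) + 3/(x - 4).
An antiderivative is F(x) = 3*log(x - 4) + 2*log(x - 1).
Then F(8) - F(6) = (2*log(7) + 6*log(2)) - (3*log(2) + 2*log(5)) = -2*log(5) + 3*log(2) + 2*log(7).

-2*log(5) + 3*log(2) + 2*log(7)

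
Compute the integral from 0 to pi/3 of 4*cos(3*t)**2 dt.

Use the identity cos^2(3*t) = (1 + cos(6*t))/2.
An antiderivative is F(t) = 2*t + sin(6*t)/3.
Then F(pi/3) - F(0) = (2*pi/3) - (0) = 2*pi/3.

2*pi/3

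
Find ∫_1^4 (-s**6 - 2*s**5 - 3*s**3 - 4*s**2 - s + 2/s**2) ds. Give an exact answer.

-111627/28

By the power rule, an antiderivative is F(s) = -s**7/7 - s**6/3 - 3*s**4/4 - 4*s**3/3 - s**2/2 - 2/s.
Then F(4) - F(1) = (-167653/42) - (-425/84) = -111627/28.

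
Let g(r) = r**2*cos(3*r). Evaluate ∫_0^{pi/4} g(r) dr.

sqrt(2)*(-24*pi - 32 + 9*pi**2)/864

Integrate by parts twice (u = r^2, dv = cos(3*r) dr).
An antiderivative is F(r) = r**2*sin(3*r)/3 + 2*r*cos(3*r)/9 - 2*sin(3*r)/27.
Then F(pi/4) - F(0) = (sqrt(2)*(-24*pi - 32 + 9*pi**2)/864) - (0) = sqrt(2)*(-24*pi - 32 + 9*pi**2)/864.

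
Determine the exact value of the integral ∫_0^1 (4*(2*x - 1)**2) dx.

Let u = 2*x - 1, so du = 2 dx. When x = 0, u = -1; when x = 1, u = 1.
The integral becomes 2·∫ u**2 du from -1 to 1, with antiderivative 2*u**3/3.
Back in x: F(x) = 2*(2*x - 1)**3/3.
Then F(1) - F(0) = (2/3) - (-2/3) = 4/3.

4/3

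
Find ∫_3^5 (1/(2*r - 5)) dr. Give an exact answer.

log(5)/2

An antiderivative is F(r) = log(2*r - 5)/2.
Then F(5) - F(3) = (log(5)/2) - (0) = log(5)/2.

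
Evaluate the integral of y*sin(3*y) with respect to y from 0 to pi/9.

-pi/54 + sqrt(3)/18

Integrate by parts once (u = y, dv = sin(3*y) dy).
An antiderivative is F(y) = -y*cos(3*y)/3 + sin(3*y)/9.
Then F(pi/9) - F(0) = (-pi/54 + sqrt(3)/18) - (0) = -pi/54 + sqrt(3)/18.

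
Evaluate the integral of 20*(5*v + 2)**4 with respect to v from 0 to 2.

199040

Let u = 5*v + 2, so du = 5 dv. When v = 0, u = 2; when v = 2, u = 12.
The integral becomes 4·∫ u**4 du from 2 to 12, with antiderivative 4*u**5/5.
Back in v: F(v) = 4*(5*v + 2)**5/5.
Then F(2) - F(0) = (995328/5) - (128/5) = 199040.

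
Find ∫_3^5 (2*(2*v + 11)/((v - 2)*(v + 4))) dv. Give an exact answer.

Factor the denominator: v**2 + 2*v - 8 = (v + 4)(v - 2).
Partial fractions: 2*(2*v + 11)/((v - 2)*(v + 4)) = -1/(v + 4) + 5/(v - 2).
An antiderivative is F(v) = 5*log(v - 2) - log(v + 4).
Then F(5) - F(3) = (log(27)) - (-log(7)) = log(7) + 3*log(3).

log(7) + 3*log(3)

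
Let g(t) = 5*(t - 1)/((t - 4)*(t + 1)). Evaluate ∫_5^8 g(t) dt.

Factor the denominator: t**2 - 3*t - 4 = (t + 1)(t - 4).
Partial fractions: 5*(t - 1)/((t - 4)*(t + 1)) = 2/(t + 1) + 3/(t - 4).
An antiderivative is F(t) = 3*log(t - 4) + 2*log(t + 1).
Then F(8) - F(5) = (6*log(2) + 4*log(3)) - (log(36)) = 2*log(3) + 4*log(2).

2*log(3) + 4*log(2)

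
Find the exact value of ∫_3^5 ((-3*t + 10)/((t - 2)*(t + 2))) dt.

-4*log(7) + log(3) + 4*log(5)

Factor the denominator: t**2 - 4 = (t + 2)(t - 2).
Partial fractions: (-3*t + 10)/((t - 2)*(t + 2)) = -4/(t + 2) + 1/(t - 2).
An antiderivative is F(t) = log(t - 2) - 4*log(t + 2).
Then F(5) - F(3) = (-4*log(7) + log(3)) - (-4*log(5)) = -4*log(7) + log(3) + 4*log(5).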